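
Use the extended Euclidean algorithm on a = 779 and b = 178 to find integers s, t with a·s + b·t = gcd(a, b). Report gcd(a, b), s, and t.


Euclidean algorithm on (779, 178) — divide until remainder is 0:
  779 = 4 · 178 + 67
  178 = 2 · 67 + 44
  67 = 1 · 44 + 23
  44 = 1 · 23 + 21
  23 = 1 · 21 + 2
  21 = 10 · 2 + 1
  2 = 2 · 1 + 0
gcd(779, 178) = 1.
Track Bezout coefficients alongside the remainders: start with r₀ = 779 = a·1 + b·0 (s = 1, t = 0) and r₁ = 178 = a·0 + b·1 (s = 0, t = 1); each new remainder r_{k+1} = r_{k-1} − q_k·r_k inherits s_{k+1} = s_{k-1} − q_k·s_k, t_{k+1} = t_{k-1} − q_k·t_k, so r_k = a·s_k + b·t_k at every step:
  q = 4: r = 67, s = 1 − 4·0 = 1, t = 0 − 4·1 = -4  (check: 779·1 + 178·(-4) = 67)
  q = 2: r = 44, s = 0 − 2·1 = -2, t = 1 − 2·(-4) = 9  (check: 779·(-2) + 178·9 = 44)
  q = 1: r = 23, s = 1 − 1·(-2) = 3, t = -4 − 1·9 = -13  (check: 779·3 + 178·(-13) = 23)
  q = 1: r = 21, s = -2 − 1·3 = -5, t = 9 − 1·(-13) = 22  (check: 779·(-5) + 178·22 = 21)
  q = 1: r = 2, s = 3 − 1·(-5) = 8, t = -13 − 1·22 = -35  (check: 779·8 + 178·(-35) = 2)
  q = 10: r = 1, s = -5 − 10·8 = -85, t = 22 − 10·(-35) = 372  (check: 779·(-85) + 178·372 = 1)
The row with r = 1 (the gcd) gives the Bezout coefficients s = -85, t = 372.
Result: 779 · (-85) + 178 · (372) = 1.

gcd(779, 178) = 1; s = -85, t = 372 (check: 779·(-85) + 178·372 = 1).


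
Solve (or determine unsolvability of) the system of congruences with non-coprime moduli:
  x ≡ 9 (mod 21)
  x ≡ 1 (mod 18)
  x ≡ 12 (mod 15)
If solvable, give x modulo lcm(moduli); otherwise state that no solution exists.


Moduli 21, 18, 15 are not pairwise coprime, so CRT works modulo lcm(m_i) when all pairwise compatibility conditions hold.
Pairwise compatibility: gcd(m_i, m_j) must divide a_i - a_j for every pair.
Merge one congruence at a time:
  Start: x ≡ 9 (mod 21).
  Combine with x ≡ 1 (mod 18): gcd(21, 18) = 3, and 1 - 9 = -8 is NOT divisible by 3.
    ⇒ system is inconsistent (no integer solution).

No solution (the system is inconsistent).


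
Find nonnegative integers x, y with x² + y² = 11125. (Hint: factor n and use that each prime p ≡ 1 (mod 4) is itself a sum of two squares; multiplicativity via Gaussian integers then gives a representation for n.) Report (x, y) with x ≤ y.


Step 1: Factor n = 11125 = 5^3 · 89.
Step 2: Check the mod-4 condition on each prime factor: 5 ≡ 1 (mod 4), exponent 3; 89 ≡ 1 (mod 4), exponent 1.
All primes ≡ 3 (mod 4) appear to even exponent (or don't appear), so by the two-squares theorem n IS expressible as a sum of two squares.
Step 3: Build a representation. Group n = k² · m with k = 5 and m = 5 · 89 = 445 (a product of primes ≡ 1 (mod 4)); a representation of m scales to one of n via (k·x)² + (k·y)² = k²(x² + y²). Each prime p ≡ 1 (mod 4) is itself a sum of two squares; find a² by testing p − a² for a perfect square:
  5: 5 − 1² = 4 = 2² ⇒ 5 = 1² + 2².
  89: 89 − 1² = 88, 89 − 2² = 85, 89 − 3² = 80, 89 − 4² = 73, 89 − 5² = 64 = 8² ⇒ 89 = 5² + 8².
  Combine using the Brahmagupta–Fibonacci identity (a² + b²)(c² + d²) = (ac − bd)² + (ad + bc)² = (ac + bd)² + (ad − bc)²:
  5 · 89 = 445: from (1² + 2²)(5² + 8²), take (1·5 − 2·8, 1·8 + 2·5) = (5 − 16, 8 + 10) = (-11, 18); dropping signs (only squares matter) gives (11, 18); check 11² + 18² = 121 + 324 = 445 ✓.
  Scale by k = 5: (5·11, 5·18) = (55, 90).
Step 4: Order so x ≤ y and verify: 55² + 90² = 3025 + 8100 = 11125 = n. ✓

n = 11125 = 55² + 90² (one valid representation with x ≤ y).


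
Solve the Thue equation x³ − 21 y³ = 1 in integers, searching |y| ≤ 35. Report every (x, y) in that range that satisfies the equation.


The equation is x³ - 21y³ = 1. For fixed y, x³ = 21·y³ + 1, so a solution requires the RHS to be a perfect cube.
Strategy: iterate y from -35 to 35, compute RHS = 21·y³ + 1, and check whether it is a (positive or negative) perfect cube.
Check small values of y:
  y = 0: RHS = 1 = (1)³ ⇒ x = 1 works.
  y = 1: RHS = 22 is not a perfect cube.
  y = -1: RHS = -20 is not a perfect cube.
  y = 2: RHS = 169 is not a perfect cube.
  y = -2: RHS = -167 is not a perfect cube.
  y = 3: RHS = 568 is not a perfect cube.
  y = -3: RHS = -566 is not a perfect cube.
Continuing the search up to |y| = 35 finds no further solutions beyond those listed.
Collected solutions: (1, 0).

Solutions (with |y| ≤ 35): (1, 0).


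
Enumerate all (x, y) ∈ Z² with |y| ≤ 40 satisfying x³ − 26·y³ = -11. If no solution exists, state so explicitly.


The equation is x³ - 26y³ = -11. For fixed y, x³ = 26·y³ − 11, so a solution requires the RHS to be a perfect cube.
Strategy: iterate y from -40 to 40, compute RHS = 26·y³ − 11, and check whether it is a (positive or negative) perfect cube.
Check small values of y:
  y = 0: RHS = -11 is not a perfect cube.
  y = 1: RHS = 15 is not a perfect cube.
  y = -1: RHS = -37 is not a perfect cube.
  y = 2: RHS = 197 is not a perfect cube.
  y = -2: RHS = -219 is not a perfect cube.
  y = 3: RHS = 691 is not a perfect cube.
  y = -3: RHS = -713 is not a perfect cube.
Continuing the search up to |y| = 40 finds no solutions either.
No (x, y) in the scanned range satisfies the equation.

No integer solutions with |y| ≤ 40.


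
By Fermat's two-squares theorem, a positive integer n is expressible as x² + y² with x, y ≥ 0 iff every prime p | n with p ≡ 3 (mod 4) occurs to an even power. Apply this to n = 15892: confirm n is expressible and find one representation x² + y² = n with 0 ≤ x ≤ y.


Step 1: Factor n = 15892 = 2^2 · 29 · 137.
Step 2: Check the mod-4 condition on each prime factor: 2 = 2 (special); 29 ≡ 1 (mod 4), exponent 1; 137 ≡ 1 (mod 4), exponent 1.
All primes ≡ 3 (mod 4) appear to even exponent (or don't appear), so by the two-squares theorem n IS expressible as a sum of two squares.
Step 3: Build a representation. Group n = k² · m with k = 2 and m = 29 · 137 = 3973 (a product of primes ≡ 1 (mod 4)); a representation of m scales to one of n via (k·x)² + (k·y)² = k²(x² + y²). Each prime p ≡ 1 (mod 4) is itself a sum of two squares; find a² by testing p − a² for a perfect square:
  29: 29 − 1² = 28, 29 − 2² = 25 = 5² ⇒ 29 = 2² + 5².
  137: 137 − 1² = 136, 137 − 2² = 133, 137 − 3² = 128, 137 − 4² = 121 = 11² ⇒ 137 = 4² + 11².
  Combine using the Brahmagupta–Fibonacci identity (a² + b²)(c² + d²) = (ac − bd)² + (ad + bc)² = (ac + bd)² + (ad − bc)²:
  29 · 137 = 3973: from (2² + 5²)(4² + 11²), take (2·4 − 5·11, 2·11 + 5·4) = (8 − 55, 22 + 20) = (-47, 42); dropping signs (only squares matter) gives (47, 42); check 47² + 42² = 2209 + 1764 = 3973 ✓.
  Scale by k = 2: (2·47, 2·42) = (94, 84).
Step 4: Order so x ≤ y and verify: 84² + 94² = 7056 + 8836 = 15892 = n. ✓

n = 15892 = 84² + 94² (one valid representation with x ≤ y).


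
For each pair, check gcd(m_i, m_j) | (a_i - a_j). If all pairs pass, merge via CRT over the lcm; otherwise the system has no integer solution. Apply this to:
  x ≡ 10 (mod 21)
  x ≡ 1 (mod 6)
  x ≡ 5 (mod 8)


Moduli 21, 6, 8 are not pairwise coprime, so CRT works modulo lcm(m_i) when all pairwise compatibility conditions hold.
Pairwise compatibility: gcd(m_i, m_j) must divide a_i - a_j for every pair.
Merge one congruence at a time:
  Start: x ≡ 10 (mod 21).
  Combine with x ≡ 1 (mod 6): gcd(21, 6) = 3; 1 - 10 = -9, which IS divisible by 3, so compatible.
    Write x = 10 + 21·t and substitute into x ≡ 1 (mod 6): 21·t ≡ 1 − 10 = -9 (mod 6).
    Divide the congruence (and modulus) by g = 3: 7·t ≡ -3 (mod 2).
    Reduce coefficients mod 2: 1·t ≡ 1 (mod 2).
    So t ≡ 1 (mod 2).
    Then x = 10 + 21·1 = 31, valid modulo lcm(21, 6) = 42: x ≡ 31 (mod 42).
  Combine with x ≡ 5 (mod 8): gcd(42, 8) = 2; 5 - 31 = -26, which IS divisible by 2, so compatible.
    Write x = 31 + 42·t and substitute into x ≡ 5 (mod 8): 42·t ≡ 5 − 31 = -26 (mod 8).
    Divide the congruence (and modulus) by g = 2: 21·t ≡ -13 (mod 4).
    Reduce coefficients mod 4: 1·t ≡ 3 (mod 4).
    So t ≡ 3 (mod 4).
    Then x = 31 + 42·3 = 157, valid modulo lcm(42, 8) = 168: x ≡ 157 (mod 168).
Verify: 157 mod 21 = 10, 157 mod 6 = 1, 157 mod 8 = 5.

x ≡ 157 (mod 168).


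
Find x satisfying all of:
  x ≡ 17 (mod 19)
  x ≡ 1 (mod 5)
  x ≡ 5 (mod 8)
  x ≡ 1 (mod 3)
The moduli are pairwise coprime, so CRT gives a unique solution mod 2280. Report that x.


Product of moduli M = 19 · 5 · 8 · 3 = 2280.
Merge one congruence at a time:
  Start: x ≡ 17 (mod 19).
  Combine with x ≡ 1 (mod 5); new modulus lcm = 95.
    Write x = 17 + 19·t and substitute into x ≡ 1 (mod 5): 19·t ≡ 1 − 17 = -16 (mod 5).
    Reduce coefficients mod 5: 4·t ≡ 4 (mod 5).
    The inverse of 4 mod 5 is 4 (since 4·4 = 16 = 3·5 + 1), so t ≡ 4·4 = 16 ≡ 1 (mod 5).
    Then x = 17 + 19·1 = 36, valid modulo lcm(19, 5) = 95: x ≡ 36 (mod 95).
  Combine with x ≡ 5 (mod 8); new modulus lcm = 760.
    Write x = 36 + 95·t and substitute into x ≡ 5 (mod 8): 95·t ≡ 5 − 36 = -31 (mod 8).
    Reduce coefficients mod 8: 7·t ≡ 1 (mod 8).
    The inverse of 7 mod 8 is 7 (since 7·7 = 49 = 6·8 + 1), so t ≡ 7·1 = 7 ≡ 7 (mod 8).
    Then x = 36 + 95·7 = 701, valid modulo lcm(95, 8) = 760: x ≡ 701 (mod 760).
  Combine with x ≡ 1 (mod 3); new modulus lcm = 2280.
    Write x = 701 + 760·t and substitute into x ≡ 1 (mod 3): 760·t ≡ 1 − 701 = -700 (mod 3).
    Reduce coefficients mod 3: 1·t ≡ 2 (mod 3).
    So t ≡ 2 (mod 3).
    Then x = 701 + 760·2 = 2221, valid modulo lcm(760, 3) = 2280: x ≡ 2221 (mod 2280).
Verify against each original: 2221 mod 19 = 17, 2221 mod 5 = 1, 2221 mod 8 = 5, 2221 mod 3 = 1.

x ≡ 2221 (mod 2280).


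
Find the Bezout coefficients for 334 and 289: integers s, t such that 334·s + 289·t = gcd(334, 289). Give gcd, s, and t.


Euclidean algorithm on (334, 289) — divide until remainder is 0:
  334 = 1 · 289 + 45
  289 = 6 · 45 + 19
  45 = 2 · 19 + 7
  19 = 2 · 7 + 5
  7 = 1 · 5 + 2
  5 = 2 · 2 + 1
  2 = 2 · 1 + 0
gcd(334, 289) = 1.
Track Bezout coefficients alongside the remainders: start with r₀ = 334 = a·1 + b·0 (s = 1, t = 0) and r₁ = 289 = a·0 + b·1 (s = 0, t = 1); each new remainder r_{k+1} = r_{k-1} − q_k·r_k inherits s_{k+1} = s_{k-1} − q_k·s_k, t_{k+1} = t_{k-1} − q_k·t_k, so r_k = a·s_k + b·t_k at every step:
  q = 1: r = 45, s = 1 − 1·0 = 1, t = 0 − 1·1 = -1  (check: 334·1 + 289·(-1) = 45)
  q = 6: r = 19, s = 0 − 6·1 = -6, t = 1 − 6·(-1) = 7  (check: 334·(-6) + 289·7 = 19)
  q = 2: r = 7, s = 1 − 2·(-6) = 13, t = -1 − 2·7 = -15  (check: 334·13 + 289·(-15) = 7)
  q = 2: r = 5, s = -6 − 2·13 = -32, t = 7 − 2·(-15) = 37  (check: 334·(-32) + 289·37 = 5)
  q = 1: r = 2, s = 13 − 1·(-32) = 45, t = -15 − 1·37 = -52  (check: 334·45 + 289·(-52) = 2)
  q = 2: r = 1, s = -32 − 2·45 = -122, t = 37 − 2·(-52) = 141  (check: 334·(-122) + 289·141 = 1)
The row with r = 1 (the gcd) gives the Bezout coefficients s = -122, t = 141.
Result: 334 · (-122) + 289 · (141) = 1.

gcd(334, 289) = 1; s = -122, t = 141 (check: 334·(-122) + 289·141 = 1).


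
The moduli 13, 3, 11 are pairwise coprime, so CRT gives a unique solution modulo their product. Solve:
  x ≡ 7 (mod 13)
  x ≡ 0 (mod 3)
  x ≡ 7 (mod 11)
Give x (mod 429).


Moduli 13, 3, 11 are pairwise coprime; by CRT there is a unique solution modulo M = 13 · 3 · 11 = 429.
Solve pairwise, accumulating the modulus:
  Start with x ≡ 7 (mod 13).
  Combine with x ≡ 0 (mod 3): since gcd(13, 3) = 1, we get a unique residue mod 39.
    Write x = 7 + 13·t and substitute into x ≡ 0 (mod 3): 13·t ≡ 0 − 7 = -7 (mod 3).
    Reduce coefficients mod 3: 1·t ≡ 2 (mod 3).
    So t ≡ 2 (mod 3).
    Then x = 7 + 13·2 = 33, valid modulo lcm(13, 3) = 39: x ≡ 33 (mod 39).
  Combine with x ≡ 7 (mod 11): since gcd(39, 11) = 1, we get a unique residue mod 429.
    Write x = 33 + 39·t and substitute into x ≡ 7 (mod 11): 39·t ≡ 7 − 33 = -26 (mod 11).
    Reduce coefficients mod 11: 6·t ≡ 7 (mod 11).
    The inverse of 6 mod 11 is 2 (since 6·2 = 12 = 1·11 + 1), so t ≡ 2·7 = 14 ≡ 3 (mod 11).
    Then x = 33 + 39·3 = 150, valid modulo lcm(39, 11) = 429: x ≡ 150 (mod 429).
Verify: 150 mod 13 = 7 ✓, 150 mod 3 = 0 ✓, 150 mod 11 = 7 ✓.

x ≡ 150 (mod 429).


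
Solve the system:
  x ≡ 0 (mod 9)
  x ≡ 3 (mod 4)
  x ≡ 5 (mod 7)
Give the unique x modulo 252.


Moduli 9, 4, 7 are pairwise coprime; by CRT there is a unique solution modulo M = 9 · 4 · 7 = 252.
Solve pairwise, accumulating the modulus:
  Start with x ≡ 0 (mod 9).
  Combine with x ≡ 3 (mod 4): since gcd(9, 4) = 1, we get a unique residue mod 36.
    Write x = 0 + 9·t and substitute into x ≡ 3 (mod 4): 9·t ≡ 3 − 0 = 3 (mod 4).
    Reduce coefficients mod 4: 1·t ≡ 3 (mod 4).
    So t ≡ 3 (mod 4).
    Then x = 0 + 9·3 = 27, valid modulo lcm(9, 4) = 36: x ≡ 27 (mod 36).
  Combine with x ≡ 5 (mod 7): since gcd(36, 7) = 1, we get a unique residue mod 252.
    Write x = 27 + 36·t and substitute into x ≡ 5 (mod 7): 36·t ≡ 5 − 27 = -22 (mod 7).
    Reduce coefficients mod 7: 1·t ≡ 6 (mod 7).
    So t ≡ 6 (mod 7).
    Then x = 27 + 36·6 = 243, valid modulo lcm(36, 7) = 252: x ≡ 243 (mod 252).
Verify: 243 mod 9 = 0 ✓, 243 mod 4 = 3 ✓, 243 mod 7 = 5 ✓.

x ≡ 243 (mod 252).


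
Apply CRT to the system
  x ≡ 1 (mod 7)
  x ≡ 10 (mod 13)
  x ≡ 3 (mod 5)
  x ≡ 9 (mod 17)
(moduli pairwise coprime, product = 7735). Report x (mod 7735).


Product of moduli M = 7 · 13 · 5 · 17 = 7735.
Merge one congruence at a time:
  Start: x ≡ 1 (mod 7).
  Combine with x ≡ 10 (mod 13); new modulus lcm = 91.
    Write x = 1 + 7·t and substitute into x ≡ 10 (mod 13): 7·t ≡ 10 − 1 = 9 (mod 13).
    The inverse of 7 mod 13 is 2 (since 7·2 = 14 = 1·13 + 1), so t ≡ 2·9 = 18 ≡ 5 (mod 13).
    Then x = 1 + 7·5 = 36, valid modulo lcm(7, 13) = 91: x ≡ 36 (mod 91).
  Combine with x ≡ 3 (mod 5); new modulus lcm = 455.
    Write x = 36 + 91·t and substitute into x ≡ 3 (mod 5): 91·t ≡ 3 − 36 = -33 (mod 5).
    Reduce coefficients mod 5: 1·t ≡ 2 (mod 5).
    So t ≡ 2 (mod 5).
    Then x = 36 + 91·2 = 218, valid modulo lcm(91, 5) = 455: x ≡ 218 (mod 455).
  Combine with x ≡ 9 (mod 17); new modulus lcm = 7735.
    Write x = 218 + 455·t and substitute into x ≡ 9 (mod 17): 455·t ≡ 9 − 218 = -209 (mod 17).
    Reduce coefficients mod 17: 13·t ≡ 12 (mod 17).
    The inverse of 13 mod 17 is 4 (since 13·4 = 52 = 3·17 + 1), so t ≡ 4·12 = 48 ≡ 14 (mod 17).
    Then x = 218 + 455·14 = 6588, valid modulo lcm(455, 17) = 7735: x ≡ 6588 (mod 7735).
Verify against each original: 6588 mod 7 = 1, 6588 mod 13 = 10, 6588 mod 5 = 3, 6588 mod 17 = 9.

x ≡ 6588 (mod 7735).


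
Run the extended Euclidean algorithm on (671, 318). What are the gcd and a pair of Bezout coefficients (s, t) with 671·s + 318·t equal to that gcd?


Euclidean algorithm on (671, 318) — divide until remainder is 0:
  671 = 2 · 318 + 35
  318 = 9 · 35 + 3
  35 = 11 · 3 + 2
  3 = 1 · 2 + 1
  2 = 2 · 1 + 0
gcd(671, 318) = 1.
Track Bezout coefficients alongside the remainders: start with r₀ = 671 = a·1 + b·0 (s = 1, t = 0) and r₁ = 318 = a·0 + b·1 (s = 0, t = 1); each new remainder r_{k+1} = r_{k-1} − q_k·r_k inherits s_{k+1} = s_{k-1} − q_k·s_k, t_{k+1} = t_{k-1} − q_k·t_k, so r_k = a·s_k + b·t_k at every step:
  q = 2: r = 35, s = 1 − 2·0 = 1, t = 0 − 2·1 = -2  (check: 671·1 + 318·(-2) = 35)
  q = 9: r = 3, s = 0 − 9·1 = -9, t = 1 − 9·(-2) = 19  (check: 671·(-9) + 318·19 = 3)
  q = 11: r = 2, s = 1 − 11·(-9) = 100, t = -2 − 11·19 = -211  (check: 671·100 + 318·(-211) = 2)
  q = 1: r = 1, s = -9 − 1·100 = -109, t = 19 − 1·(-211) = 230  (check: 671·(-109) + 318·230 = 1)
The row with r = 1 (the gcd) gives the Bezout coefficients s = -109, t = 230.
Result: 671 · (-109) + 318 · (230) = 1.

gcd(671, 318) = 1; s = -109, t = 230 (check: 671·(-109) + 318·230 = 1).


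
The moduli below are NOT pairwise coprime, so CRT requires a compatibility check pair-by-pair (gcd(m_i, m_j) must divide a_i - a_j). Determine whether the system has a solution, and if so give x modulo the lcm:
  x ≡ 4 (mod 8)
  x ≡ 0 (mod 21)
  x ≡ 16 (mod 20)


Moduli 8, 21, 20 are not pairwise coprime, so CRT works modulo lcm(m_i) when all pairwise compatibility conditions hold.
Pairwise compatibility: gcd(m_i, m_j) must divide a_i - a_j for every pair.
Merge one congruence at a time:
  Start: x ≡ 4 (mod 8).
  Combine with x ≡ 0 (mod 21): gcd(8, 21) = 1; 0 - 4 = -4, which IS divisible by 1, so compatible.
    Write x = 4 + 8·t and substitute into x ≡ 0 (mod 21): 8·t ≡ 0 − 4 = -4 (mod 21).
    Reduce coefficients mod 21: 8·t ≡ 17 (mod 21).
    The inverse of 8 mod 21 is 8 (since 8·8 = 64 = 3·21 + 1), so t ≡ 8·17 = 136 ≡ 10 (mod 21).
    Then x = 4 + 8·10 = 84, valid modulo lcm(8, 21) = 168: x ≡ 84 (mod 168).
  Combine with x ≡ 16 (mod 20): gcd(168, 20) = 4; 16 - 84 = -68, which IS divisible by 4, so compatible.
    Write x = 84 + 168·t and substitute into x ≡ 16 (mod 20): 168·t ≡ 16 − 84 = -68 (mod 20).
    Divide the congruence (and modulus) by g = 4: 42·t ≡ -17 (mod 5).
    Reduce coefficients mod 5: 2·t ≡ 3 (mod 5).
    The inverse of 2 mod 5 is 3 (since 2·3 = 6 = 1·5 + 1), so t ≡ 3·3 = 9 ≡ 4 (mod 5).
    Then x = 84 + 168·4 = 756, valid modulo lcm(168, 20) = 840: x ≡ 756 (mod 840).
Verify: 756 mod 8 = 4, 756 mod 21 = 0, 756 mod 20 = 16.

x ≡ 756 (mod 840).


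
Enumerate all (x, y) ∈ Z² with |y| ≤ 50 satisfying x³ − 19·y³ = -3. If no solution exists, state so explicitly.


The equation is x³ - 19y³ = -3. For fixed y, x³ = 19·y³ − 3, so a solution requires the RHS to be a perfect cube.
Strategy: iterate y from -50 to 50, compute RHS = 19·y³ − 3, and check whether it is a (positive or negative) perfect cube.
Check small values of y:
  y = 0: RHS = -3 is not a perfect cube.
  y = 1: RHS = 16 is not a perfect cube.
  y = -1: RHS = -22 is not a perfect cube.
  y = 2: RHS = 149 is not a perfect cube.
  y = -2: RHS = -155 is not a perfect cube.
  y = 3: RHS = 510 is not a perfect cube.
  y = -3: RHS = -516 is not a perfect cube.
Continuing the search up to |y| = 50 finds no solutions either.
No (x, y) in the scanned range satisfies the equation.

No integer solutions with |y| ≤ 50.


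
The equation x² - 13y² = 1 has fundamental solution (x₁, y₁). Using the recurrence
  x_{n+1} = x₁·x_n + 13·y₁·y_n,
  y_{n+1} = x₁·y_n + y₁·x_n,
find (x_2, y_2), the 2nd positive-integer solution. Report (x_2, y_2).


Step 1: Find the fundamental solution (x₁, y₁) of x² - 13y² = 1.
  Expand √13 as a continued fraction. a₀ = ⌊√13⌋ = 3; iterate m_{k+1} = d_k·a_k − m_k, d_{k+1} = (13 − m_{k+1}²)/d_k, a_{k+1} = ⌊(a₀ + m_{k+1})/d_{k+1}⌋ (starting m₀ = 0, d₀ = 1), with convergents p_k = a_k·p_{k-1} + p_{k-2}, q_k = a_k·q_{k-1} + q_{k-2} (p₋₁ = 1, q₋₁ = 0):
  k = 0: a₀ = 3; p₀/q₀ = 3/1; p₀² − 13·q₀² = 9 − 13 = -4.
  k = 1: m = 3, d = 4, a = ⌊(3 + 3)/4⌋ = 1; p/q = (1·3 + 1)/(1·1 + 0) = 4/1; p² − 13·q² = 16 − 13 = 3.
  k = 2: m = 1, d = 3, a = ⌊(3 + 1)/3⌋ = 1; p/q = (1·4 + 3)/(1·1 + 1) = 7/2; p² − 13·q² = 49 − 52 = -3.
  k = 3: m = 2, d = 3, a = ⌊(3 + 2)/3⌋ = 1; p/q = (1·7 + 4)/(1·2 + 1) = 11/3; p² − 13·q² = 121 − 117 = 4.
  k = 4: m = 1, d = 4, a = ⌊(3 + 1)/4⌋ = 1; p/q = (1·11 + 7)/(1·3 + 2) = 18/5; p² − 13·q² = 324 − 325 = -1.
  k = 5: m = 3, d = 1, a = ⌊(3 + 3)/1⌋ = 6; p/q = (6·18 + 11)/(6·5 + 3) = 119/33; p² − 13·q² = 14161 − 14157 = 4.
  k = 6: m = 3, d = 4, a = ⌊(3 + 3)/4⌋ = 1; p/q = (1·119 + 18)/(1·33 + 5) = 137/38; p² − 13·q² = 18769 − 18772 = -3.
  k = 7: m = 1, d = 3, a = ⌊(3 + 1)/3⌋ = 1; p/q = (1·137 + 119)/(1·38 + 33) = 256/71; p² − 13·q² = 65536 − 65533 = 3.
  k = 8: m = 2, d = 3, a = ⌊(3 + 2)/3⌋ = 1; p/q = (1·256 + 137)/(1·71 + 38) = 393/109; p² − 13·q² = 154449 − 154453 = -4.
  k = 9: m = 1, d = 4, a = ⌊(3 + 1)/4⌋ = 1; p/q = (1·393 + 256)/(1·109 + 71) = 649/180; p² − 13·q² = 421201 − 421200 = 1.
  The first convergent with p² − 13·q² = 1 gives the fundamental solution (x₁, y₁) = (649, 180).
Step 2: Apply the recurrence (x_{n+1}, y_{n+1}) = (x₁x_n + 13y₁y_n, x₁y_n + y₁x_n) repeatedly.
  From (x_1, y_1) = (649, 180): x_2 = 649·649 + 13·180·180 = 842401; y_2 = 649·180 + 180·649 = 233640.
Step 3: Verify x_2² - 13·y_2² = 709639444801 - 709639444800 = 1 (should be 1). ✓

(x_1, y_1) = (649, 180); (x_2, y_2) = (842401, 233640).


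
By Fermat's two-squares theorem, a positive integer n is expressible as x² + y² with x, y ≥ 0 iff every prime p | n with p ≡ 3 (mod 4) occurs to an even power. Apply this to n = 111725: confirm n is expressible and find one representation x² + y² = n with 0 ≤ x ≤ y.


Step 1: Factor n = 111725 = 5^2 · 41 · 109.
Step 2: Check the mod-4 condition on each prime factor: 5 ≡ 1 (mod 4), exponent 2; 41 ≡ 1 (mod 4), exponent 1; 109 ≡ 1 (mod 4), exponent 1.
All primes ≡ 3 (mod 4) appear to even exponent (or don't appear), so by the two-squares theorem n IS expressible as a sum of two squares.
Step 3: Build a representation. Group n = k² · m with k = 5 and m = 41 · 109 = 4469 (a product of primes ≡ 1 (mod 4)); a representation of m scales to one of n via (k·x)² + (k·y)² = k²(x² + y²). Each prime p ≡ 1 (mod 4) is itself a sum of two squares; find a² by testing p − a² for a perfect square:
  41: 41 − 1² = 40, 41 − 2² = 37, 41 − 3² = 32, 41 − 4² = 25 = 5² ⇒ 41 = 4² + 5².
  109: 109 − 1² = 108, 109 − 2² = 105, 109 − 3² = 100 = 10² ⇒ 109 = 3² + 10².
  Combine using the Brahmagupta–Fibonacci identity (a² + b²)(c² + d²) = (ac − bd)² + (ad + bc)² = (ac + bd)² + (ad − bc)²:
  41 · 109 = 4469: from (4² + 5²)(3² + 10²), take (4·3 − 5·10, 4·10 + 5·3) = (12 − 50, 40 + 15) = (-38, 55); dropping signs (only squares matter) gives (38, 55); check 38² + 55² = 1444 + 3025 = 4469 ✓.
  Scale by k = 5: (5·38, 5·55) = (190, 275).
Step 4: Order so x ≤ y and verify: 190² + 275² = 36100 + 75625 = 111725 = n. ✓

n = 111725 = 190² + 275² (one valid representation with x ≤ y).


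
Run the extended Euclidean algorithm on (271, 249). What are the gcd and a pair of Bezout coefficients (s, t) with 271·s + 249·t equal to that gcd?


Euclidean algorithm on (271, 249) — divide until remainder is 0:
  271 = 1 · 249 + 22
  249 = 11 · 22 + 7
  22 = 3 · 7 + 1
  7 = 7 · 1 + 0
gcd(271, 249) = 1.
Track Bezout coefficients alongside the remainders: start with r₀ = 271 = a·1 + b·0 (s = 1, t = 0) and r₁ = 249 = a·0 + b·1 (s = 0, t = 1); each new remainder r_{k+1} = r_{k-1} − q_k·r_k inherits s_{k+1} = s_{k-1} − q_k·s_k, t_{k+1} = t_{k-1} − q_k·t_k, so r_k = a·s_k + b·t_k at every step:
  q = 1: r = 22, s = 1 − 1·0 = 1, t = 0 − 1·1 = -1  (check: 271·1 + 249·(-1) = 22)
  q = 11: r = 7, s = 0 − 11·1 = -11, t = 1 − 11·(-1) = 12  (check: 271·(-11) + 249·12 = 7)
  q = 3: r = 1, s = 1 − 3·(-11) = 34, t = -1 − 3·12 = -37  (check: 271·34 + 249·(-37) = 1)
The row with r = 1 (the gcd) gives the Bezout coefficients s = 34, t = -37.
Result: 271 · (34) + 249 · (-37) = 1.

gcd(271, 249) = 1; s = 34, t = -37 (check: 271·34 + 249·(-37) = 1).


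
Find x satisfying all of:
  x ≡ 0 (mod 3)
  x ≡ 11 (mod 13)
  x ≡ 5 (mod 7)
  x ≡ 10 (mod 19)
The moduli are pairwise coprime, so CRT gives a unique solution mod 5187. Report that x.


Product of moduli M = 3 · 13 · 7 · 19 = 5187.
Merge one congruence at a time:
  Start: x ≡ 0 (mod 3).
  Combine with x ≡ 11 (mod 13); new modulus lcm = 39.
    Write x = 0 + 3·t and substitute into x ≡ 11 (mod 13): 3·t ≡ 11 − 0 = 11 (mod 13).
    The inverse of 3 mod 13 is 9 (since 3·9 = 27 = 2·13 + 1), so t ≡ 9·11 = 99 ≡ 8 (mod 13).
    Then x = 0 + 3·8 = 24, valid modulo lcm(3, 13) = 39: x ≡ 24 (mod 39).
  Combine with x ≡ 5 (mod 7); new modulus lcm = 273.
    Write x = 24 + 39·t and substitute into x ≡ 5 (mod 7): 39·t ≡ 5 − 24 = -19 (mod 7).
    Reduce coefficients mod 7: 4·t ≡ 2 (mod 7).
    The inverse of 4 mod 7 is 2 (since 4·2 = 8 = 1·7 + 1), so t ≡ 2·2 = 4 ≡ 4 (mod 7).
    Then x = 24 + 39·4 = 180, valid modulo lcm(39, 7) = 273: x ≡ 180 (mod 273).
  Combine with x ≡ 10 (mod 19); new modulus lcm = 5187.
    Write x = 180 + 273·t and substitute into x ≡ 10 (mod 19): 273·t ≡ 10 − 180 = -170 (mod 19).
    Reduce coefficients mod 19: 7·t ≡ 1 (mod 19).
    The inverse of 7 mod 19 is 11 (since 7·11 = 77 = 4·19 + 1), so t ≡ 11·1 = 11 ≡ 11 (mod 19).
    Then x = 180 + 273·11 = 3183, valid modulo lcm(273, 19) = 5187: x ≡ 3183 (mod 5187).
Verify against each original: 3183 mod 3 = 0, 3183 mod 13 = 11, 3183 mod 7 = 5, 3183 mod 19 = 10.

x ≡ 3183 (mod 5187).


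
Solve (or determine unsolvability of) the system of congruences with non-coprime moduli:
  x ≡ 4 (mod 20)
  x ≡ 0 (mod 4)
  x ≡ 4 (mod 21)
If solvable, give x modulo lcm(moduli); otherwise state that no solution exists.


Moduli 20, 4, 21 are not pairwise coprime, so CRT works modulo lcm(m_i) when all pairwise compatibility conditions hold.
Pairwise compatibility: gcd(m_i, m_j) must divide a_i - a_j for every pair.
Merge one congruence at a time:
  Start: x ≡ 4 (mod 20).
  Combine with x ≡ 0 (mod 4): gcd(20, 4) = 4; 0 - 4 = -4, which IS divisible by 4, so compatible.
    Write x = 4 + 20·t and substitute into x ≡ 0 (mod 4): 20·t ≡ 0 − 4 = -4 (mod 4).
    Divide the congruence (and modulus) by g = 4: 5·t ≡ -1 (mod 1).
    Modulo 1 every t works; take t = 0.
    Then x = 4 + 20·0 = 4, valid modulo lcm(20, 4) = 20: x ≡ 4 (mod 20).
  Combine with x ≡ 4 (mod 21): gcd(20, 21) = 1; 4 - 4 = 0, which IS divisible by 1, so compatible.
    Write x = 4 + 20·t and substitute into x ≡ 4 (mod 21): 20·t ≡ 4 − 4 = 0 (mod 21).
    The inverse of 20 mod 21 is 20 (since 20·20 = 400 = 19·21 + 1), so t ≡ 20·0 = 0 ≡ 0 (mod 21).
    Then x = 4 + 20·0 = 4, valid modulo lcm(20, 21) = 420: x ≡ 4 (mod 420).
Verify: 4 mod 20 = 4, 4 mod 4 = 0, 4 mod 21 = 4.

x ≡ 4 (mod 420).


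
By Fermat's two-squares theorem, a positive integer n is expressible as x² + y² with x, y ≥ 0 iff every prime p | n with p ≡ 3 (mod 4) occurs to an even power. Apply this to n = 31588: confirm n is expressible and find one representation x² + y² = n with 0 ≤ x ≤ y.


Step 1: Factor n = 31588 = 2^2 · 53 · 149.
Step 2: Check the mod-4 condition on each prime factor: 2 = 2 (special); 53 ≡ 1 (mod 4), exponent 1; 149 ≡ 1 (mod 4), exponent 1.
All primes ≡ 3 (mod 4) appear to even exponent (or don't appear), so by the two-squares theorem n IS expressible as a sum of two squares.
Step 3: Build a representation. Group n = k² · m with k = 2 and m = 53 · 149 = 7897 (a product of primes ≡ 1 (mod 4)); a representation of m scales to one of n via (k·x)² + (k·y)² = k²(x² + y²). Each prime p ≡ 1 (mod 4) is itself a sum of two squares; find a² by testing p − a² for a perfect square:
  53: 53 − 1² = 52, 53 − 2² = 49 = 7² ⇒ 53 = 2² + 7².
  149: 149 − 1² = 148, 149 − 2² = 145, 149 − 3² = 140, 149 − 4² = 133, 149 − 5² = 124, 149 − 6² = 113, 149 − 7² = 100 = 10² ⇒ 149 = 7² + 10².
  Combine using the Brahmagupta–Fibonacci identity (a² + b²)(c² + d²) = (ac − bd)² + (ad + bc)² = (ac + bd)² + (ad − bc)²:
  53 · 149 = 7897: from (2² + 7²)(7² + 10²), take (2·7 − 7·10, 2·10 + 7·7) = (14 − 70, 20 + 49) = (-56, 69); dropping signs (only squares matter) gives (56, 69); check 56² + 69² = 3136 + 4761 = 7897 ✓.
  Scale by k = 2: (2·56, 2·69) = (112, 138).
Step 4: Order so x ≤ y and verify: 112² + 138² = 12544 + 19044 = 31588 = n. ✓

n = 31588 = 112² + 138² (one valid representation with x ≤ y).


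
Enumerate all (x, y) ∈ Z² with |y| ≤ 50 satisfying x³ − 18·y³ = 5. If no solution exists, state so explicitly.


The equation is x³ - 18y³ = 5. For fixed y, x³ = 18·y³ + 5, so a solution requires the RHS to be a perfect cube.
Strategy: iterate y from -50 to 50, compute RHS = 18·y³ + 5, and check whether it is a (positive or negative) perfect cube.
Check small values of y:
  y = 0: RHS = 5 is not a perfect cube.
  y = 1: RHS = 23 is not a perfect cube.
  y = -1: RHS = -13 is not a perfect cube.
  y = 2: RHS = 149 is not a perfect cube.
  y = -2: RHS = -139 is not a perfect cube.
  y = 3: RHS = 491 is not a perfect cube.
  y = -3: RHS = -481 is not a perfect cube.
Continuing the search up to |y| = 50 finds no solutions either.
No (x, y) in the scanned range satisfies the equation.

No integer solutions with |y| ≤ 50.


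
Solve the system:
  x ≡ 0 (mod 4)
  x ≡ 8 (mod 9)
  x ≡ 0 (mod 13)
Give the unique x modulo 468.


Moduli 4, 9, 13 are pairwise coprime; by CRT there is a unique solution modulo M = 4 · 9 · 13 = 468.
Solve pairwise, accumulating the modulus:
  Start with x ≡ 0 (mod 4).
  Combine with x ≡ 8 (mod 9): since gcd(4, 9) = 1, we get a unique residue mod 36.
    Write x = 0 + 4·t and substitute into x ≡ 8 (mod 9): 4·t ≡ 8 − 0 = 8 (mod 9).
    The inverse of 4 mod 9 is 7 (since 4·7 = 28 = 3·9 + 1), so t ≡ 7·8 = 56 ≡ 2 (mod 9).
    Then x = 0 + 4·2 = 8, valid modulo lcm(4, 9) = 36: x ≡ 8 (mod 36).
  Combine with x ≡ 0 (mod 13): since gcd(36, 13) = 1, we get a unique residue mod 468.
    Write x = 8 + 36·t and substitute into x ≡ 0 (mod 13): 36·t ≡ 0 − 8 = -8 (mod 13).
    Reduce coefficients mod 13: 10·t ≡ 5 (mod 13).
    The inverse of 10 mod 13 is 4 (since 10·4 = 40 = 3·13 + 1), so t ≡ 4·5 = 20 ≡ 7 (mod 13).
    Then x = 8 + 36·7 = 260, valid modulo lcm(36, 13) = 468: x ≡ 260 (mod 468).
Verify: 260 mod 4 = 0 ✓, 260 mod 9 = 8 ✓, 260 mod 13 = 0 ✓.

x ≡ 260 (mod 468).


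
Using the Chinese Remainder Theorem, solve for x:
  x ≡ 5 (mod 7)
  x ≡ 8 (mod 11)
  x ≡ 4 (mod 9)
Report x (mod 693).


Moduli 7, 11, 9 are pairwise coprime; by CRT there is a unique solution modulo M = 7 · 11 · 9 = 693.
Solve pairwise, accumulating the modulus:
  Start with x ≡ 5 (mod 7).
  Combine with x ≡ 8 (mod 11): since gcd(7, 11) = 1, we get a unique residue mod 77.
    Write x = 5 + 7·t and substitute into x ≡ 8 (mod 11): 7·t ≡ 8 − 5 = 3 (mod 11).
    The inverse of 7 mod 11 is 8 (since 7·8 = 56 = 5·11 + 1), so t ≡ 8·3 = 24 ≡ 2 (mod 11).
    Then x = 5 + 7·2 = 19, valid modulo lcm(7, 11) = 77: x ≡ 19 (mod 77).
  Combine with x ≡ 4 (mod 9): since gcd(77, 9) = 1, we get a unique residue mod 693.
    Write x = 19 + 77·t and substitute into x ≡ 4 (mod 9): 77·t ≡ 4 − 19 = -15 (mod 9).
    Reduce coefficients mod 9: 5·t ≡ 3 (mod 9).
    The inverse of 5 mod 9 is 2 (since 5·2 = 10 = 1·9 + 1), so t ≡ 2·3 = 6 ≡ 6 (mod 9).
    Then x = 19 + 77·6 = 481, valid modulo lcm(77, 9) = 693: x ≡ 481 (mod 693).
Verify: 481 mod 7 = 5 ✓, 481 mod 11 = 8 ✓, 481 mod 9 = 4 ✓.

x ≡ 481 (mod 693).


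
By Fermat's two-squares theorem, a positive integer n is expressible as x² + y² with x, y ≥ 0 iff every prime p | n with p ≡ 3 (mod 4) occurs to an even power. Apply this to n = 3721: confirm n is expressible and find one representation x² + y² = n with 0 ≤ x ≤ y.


Step 1: Factor n = 3721 = 61^2.
Step 2: Check the mod-4 condition on each prime factor: 61 ≡ 1 (mod 4), exponent 2.
All primes ≡ 3 (mod 4) appear to even exponent (or don't appear), so by the two-squares theorem n IS expressible as a sum of two squares.
Step 3: Build a representation. Here n = 61 · 61 is a product of primes ≡ 1 (mod 4). Each prime p ≡ 1 (mod 4) is itself a sum of two squares; find a² by testing p − a² for a perfect square:
  61: 61 − 1² = 60, 61 − 2² = 57, 61 − 3² = 52, 61 − 4² = 45, 61 − 5² = 36 = 6² ⇒ 61 = 5² + 6².
  Combine using the Brahmagupta–Fibonacci identity (a² + b²)(c² + d²) = (ac − bd)² + (ad + bc)² = (ac + bd)² + (ad − bc)²:
  61 · 61 = 3721: from (5² + 6²)(5² + 6²), take (5·5 − 6·6, 5·6 + 6·5) = (25 − 36, 30 + 30) = (-11, 60); dropping signs (only squares matter) gives (11, 60); check 11² + 60² = 121 + 3600 = 3721 ✓.
Step 4: Order so x ≤ y and verify: 11² + 60² = 121 + 3600 = 3721 = n. ✓

n = 3721 = 11² + 60² (one valid representation with x ≤ y).


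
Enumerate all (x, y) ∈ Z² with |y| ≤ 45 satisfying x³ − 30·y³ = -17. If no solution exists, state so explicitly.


The equation is x³ - 30y³ = -17. For fixed y, x³ = 30·y³ − 17, so a solution requires the RHS to be a perfect cube.
Strategy: iterate y from -45 to 45, compute RHS = 30·y³ − 17, and check whether it is a (positive or negative) perfect cube.
Check small values of y:
  y = 0: RHS = -17 is not a perfect cube.
  y = 1: RHS = 13 is not a perfect cube.
  y = -1: RHS = -47 is not a perfect cube.
  y = 2: RHS = 223 is not a perfect cube.
  y = -2: RHS = -257 is not a perfect cube.
  y = 3: RHS = 793 is not a perfect cube.
  y = -3: RHS = -827 is not a perfect cube.
Continuing the search up to |y| = 45 finds no solutions either.
No (x, y) in the scanned range satisfies the equation.

No integer solutions with |y| ≤ 45.


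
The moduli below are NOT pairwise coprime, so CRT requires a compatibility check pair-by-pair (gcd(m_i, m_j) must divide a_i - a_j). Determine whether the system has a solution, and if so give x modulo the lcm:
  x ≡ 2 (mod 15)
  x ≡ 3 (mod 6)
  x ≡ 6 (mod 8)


Moduli 15, 6, 8 are not pairwise coprime, so CRT works modulo lcm(m_i) when all pairwise compatibility conditions hold.
Pairwise compatibility: gcd(m_i, m_j) must divide a_i - a_j for every pair.
Merge one congruence at a time:
  Start: x ≡ 2 (mod 15).
  Combine with x ≡ 3 (mod 6): gcd(15, 6) = 3, and 3 - 2 = 1 is NOT divisible by 3.
    ⇒ system is inconsistent (no integer solution).

No solution (the system is inconsistent).


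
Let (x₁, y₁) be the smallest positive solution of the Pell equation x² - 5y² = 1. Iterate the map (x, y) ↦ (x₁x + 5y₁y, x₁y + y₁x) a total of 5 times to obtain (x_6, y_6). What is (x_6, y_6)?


Step 1: Find the fundamental solution (x₁, y₁) of x² - 5y² = 1.
  Expand √5 as a continued fraction. a₀ = ⌊√5⌋ = 2; iterate m_{k+1} = d_k·a_k − m_k, d_{k+1} = (5 − m_{k+1}²)/d_k, a_{k+1} = ⌊(a₀ + m_{k+1})/d_{k+1}⌋ (starting m₀ = 0, d₀ = 1), with convergents p_k = a_k·p_{k-1} + p_{k-2}, q_k = a_k·q_{k-1} + q_{k-2} (p₋₁ = 1, q₋₁ = 0):
  k = 0: a₀ = 2; p₀/q₀ = 2/1; p₀² − 5·q₀² = 4 − 5 = -1.
  k = 1: m = 2, d = 1, a = ⌊(2 + 2)/1⌋ = 4; p/q = (4·2 + 1)/(4·1 + 0) = 9/4; p² − 5·q² = 81 − 80 = 1.
  The first convergent with p² − 5·q² = 1 gives the fundamental solution (x₁, y₁) = (9, 4).
Step 2: Apply the recurrence (x_{n+1}, y_{n+1}) = (x₁x_n + 5y₁y_n, x₁y_n + y₁x_n) repeatedly.
  From (x_1, y_1) = (9, 4): x_2 = 9·9 + 5·4·4 = 161; y_2 = 9·4 + 4·9 = 72.
  From (x_2, y_2) = (161, 72): x_3 = 9·161 + 5·4·72 = 2889; y_3 = 9·72 + 4·161 = 1292.
  From (x_3, y_3) = (2889, 1292): x_4 = 9·2889 + 5·4·1292 = 51841; y_4 = 9·1292 + 4·2889 = 23184.
  From (x_4, y_4) = (51841, 23184): x_5 = 9·51841 + 5·4·23184 = 930249; y_5 = 9·23184 + 4·51841 = 416020.
  From (x_5, y_5) = (930249, 416020): x_6 = 9·930249 + 5·4·416020 = 16692641; y_6 = 9·416020 + 4·930249 = 7465176.
Step 3: Verify x_6² - 5·y_6² = 278644263554881 - 278644263554880 = 1 (should be 1). ✓

(x_1, y_1) = (9, 4); (x_6, y_6) = (16692641, 7465176).


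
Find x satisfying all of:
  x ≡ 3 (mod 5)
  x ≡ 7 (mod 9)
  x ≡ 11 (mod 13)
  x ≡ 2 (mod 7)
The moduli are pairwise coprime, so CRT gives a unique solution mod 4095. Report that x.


Product of moduli M = 5 · 9 · 13 · 7 = 4095.
Merge one congruence at a time:
  Start: x ≡ 3 (mod 5).
  Combine with x ≡ 7 (mod 9); new modulus lcm = 45.
    Write x = 3 + 5·t and substitute into x ≡ 7 (mod 9): 5·t ≡ 7 − 3 = 4 (mod 9).
    The inverse of 5 mod 9 is 2 (since 5·2 = 10 = 1·9 + 1), so t ≡ 2·4 = 8 ≡ 8 (mod 9).
    Then x = 3 + 5·8 = 43, valid modulo lcm(5, 9) = 45: x ≡ 43 (mod 45).
  Combine with x ≡ 11 (mod 13); new modulus lcm = 585.
    Write x = 43 + 45·t and substitute into x ≡ 11 (mod 13): 45·t ≡ 11 − 43 = -32 (mod 13).
    Reduce coefficients mod 13: 6·t ≡ 7 (mod 13).
    The inverse of 6 mod 13 is 11 (since 6·11 = 66 = 5·13 + 1), so t ≡ 11·7 = 77 ≡ 12 (mod 13).
    Then x = 43 + 45·12 = 583, valid modulo lcm(45, 13) = 585: x ≡ 583 (mod 585).
  Combine with x ≡ 2 (mod 7); new modulus lcm = 4095.
    Write x = 583 + 585·t and substitute into x ≡ 2 (mod 7): 585·t ≡ 2 − 583 = -581 (mod 7).
    Reduce coefficients mod 7: 4·t ≡ 0 (mod 7).
    The inverse of 4 mod 7 is 2 (since 4·2 = 8 = 1·7 + 1), so t ≡ 2·0 = 0 ≡ 0 (mod 7).
    Then x = 583 + 585·0 = 583, valid modulo lcm(585, 7) = 4095: x ≡ 583 (mod 4095).
Verify against each original: 583 mod 5 = 3, 583 mod 9 = 7, 583 mod 13 = 11, 583 mod 7 = 2.

x ≡ 583 (mod 4095).


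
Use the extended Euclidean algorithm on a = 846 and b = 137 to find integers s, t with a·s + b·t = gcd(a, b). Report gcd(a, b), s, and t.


Euclidean algorithm on (846, 137) — divide until remainder is 0:
  846 = 6 · 137 + 24
  137 = 5 · 24 + 17
  24 = 1 · 17 + 7
  17 = 2 · 7 + 3
  7 = 2 · 3 + 1
  3 = 3 · 1 + 0
gcd(846, 137) = 1.
Track Bezout coefficients alongside the remainders: start with r₀ = 846 = a·1 + b·0 (s = 1, t = 0) and r₁ = 137 = a·0 + b·1 (s = 0, t = 1); each new remainder r_{k+1} = r_{k-1} − q_k·r_k inherits s_{k+1} = s_{k-1} − q_k·s_k, t_{k+1} = t_{k-1} − q_k·t_k, so r_k = a·s_k + b·t_k at every step:
  q = 6: r = 24, s = 1 − 6·0 = 1, t = 0 − 6·1 = -6  (check: 846·1 + 137·(-6) = 24)
  q = 5: r = 17, s = 0 − 5·1 = -5, t = 1 − 5·(-6) = 31  (check: 846·(-5) + 137·31 = 17)
  q = 1: r = 7, s = 1 − 1·(-5) = 6, t = -6 − 1·31 = -37  (check: 846·6 + 137·(-37) = 7)
  q = 2: r = 3, s = -5 − 2·6 = -17, t = 31 − 2·(-37) = 105  (check: 846·(-17) + 137·105 = 3)
  q = 2: r = 1, s = 6 − 2·(-17) = 40, t = -37 − 2·105 = -247  (check: 846·40 + 137·(-247) = 1)
The row with r = 1 (the gcd) gives the Bezout coefficients s = 40, t = -247.
Result: 846 · (40) + 137 · (-247) = 1.

gcd(846, 137) = 1; s = 40, t = -247 (check: 846·40 + 137·(-247) = 1).


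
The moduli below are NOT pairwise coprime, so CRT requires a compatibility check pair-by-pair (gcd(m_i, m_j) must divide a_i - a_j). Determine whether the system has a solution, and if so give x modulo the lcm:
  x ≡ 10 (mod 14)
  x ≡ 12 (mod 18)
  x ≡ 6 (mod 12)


Moduli 14, 18, 12 are not pairwise coprime, so CRT works modulo lcm(m_i) when all pairwise compatibility conditions hold.
Pairwise compatibility: gcd(m_i, m_j) must divide a_i - a_j for every pair.
Merge one congruence at a time:
  Start: x ≡ 10 (mod 14).
  Combine with x ≡ 12 (mod 18): gcd(14, 18) = 2; 12 - 10 = 2, which IS divisible by 2, so compatible.
    Write x = 10 + 14·t and substitute into x ≡ 12 (mod 18): 14·t ≡ 12 − 10 = 2 (mod 18).
    Divide the congruence (and modulus) by g = 2: 7·t ≡ 1 (mod 9).
    The inverse of 7 mod 9 is 4 (since 7·4 = 28 = 3·9 + 1), so t ≡ 4·1 = 4 ≡ 4 (mod 9).
    Then x = 10 + 14·4 = 66, valid modulo lcm(14, 18) = 126: x ≡ 66 (mod 126).
  Combine with x ≡ 6 (mod 12): gcd(126, 12) = 6; 6 - 66 = -60, which IS divisible by 6, so compatible.
    Write x = 66 + 126·t and substitute into x ≡ 6 (mod 12): 126·t ≡ 6 − 66 = -60 (mod 12).
    Divide the congruence (and modulus) by g = 6: 21·t ≡ -10 (mod 2).
    Reduce coefficients mod 2: 1·t ≡ 0 (mod 2).
    So t ≡ 0 (mod 2).
    Then x = 66 + 126·0 = 66, valid modulo lcm(126, 12) = 252: x ≡ 66 (mod 252).
Verify: 66 mod 14 = 10, 66 mod 18 = 12, 66 mod 12 = 6.

x ≡ 66 (mod 252).


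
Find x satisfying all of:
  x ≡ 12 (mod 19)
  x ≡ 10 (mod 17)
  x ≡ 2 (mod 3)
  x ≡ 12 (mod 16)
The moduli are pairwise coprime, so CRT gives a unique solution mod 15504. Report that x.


Product of moduli M = 19 · 17 · 3 · 16 = 15504.
Merge one congruence at a time:
  Start: x ≡ 12 (mod 19).
  Combine with x ≡ 10 (mod 17); new modulus lcm = 323.
    Write x = 12 + 19·t and substitute into x ≡ 10 (mod 17): 19·t ≡ 10 − 12 = -2 (mod 17).
    Reduce coefficients mod 17: 2·t ≡ 15 (mod 17).
    The inverse of 2 mod 17 is 9 (since 2·9 = 18 = 1·17 + 1), so t ≡ 9·15 = 135 ≡ 16 (mod 17).
    Then x = 12 + 19·16 = 316, valid modulo lcm(19, 17) = 323: x ≡ 316 (mod 323).
  Combine with x ≡ 2 (mod 3); new modulus lcm = 969.
    Write x = 316 + 323·t and substitute into x ≡ 2 (mod 3): 323·t ≡ 2 − 316 = -314 (mod 3).
    Reduce coefficients mod 3: 2·t ≡ 1 (mod 3).
    The inverse of 2 mod 3 is 2 (since 2·2 = 4 = 1·3 + 1), so t ≡ 2·1 = 2 ≡ 2 (mod 3).
    Then x = 316 + 323·2 = 962, valid modulo lcm(323, 3) = 969: x ≡ 962 (mod 969).
  Combine with x ≡ 12 (mod 16); new modulus lcm = 15504.
    Write x = 962 + 969·t and substitute into x ≡ 12 (mod 16): 969·t ≡ 12 − 962 = -950 (mod 16).
    Reduce coefficients mod 16: 9·t ≡ 10 (mod 16).
    The inverse of 9 mod 16 is 9 (since 9·9 = 81 = 5·16 + 1), so t ≡ 9·10 = 90 ≡ 10 (mod 16).
    Then x = 962 + 969·10 = 10652, valid modulo lcm(969, 16) = 15504: x ≡ 10652 (mod 15504).
Verify against each original: 10652 mod 19 = 12, 10652 mod 17 = 10, 10652 mod 3 = 2, 10652 mod 16 = 12.

x ≡ 10652 (mod 15504).
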